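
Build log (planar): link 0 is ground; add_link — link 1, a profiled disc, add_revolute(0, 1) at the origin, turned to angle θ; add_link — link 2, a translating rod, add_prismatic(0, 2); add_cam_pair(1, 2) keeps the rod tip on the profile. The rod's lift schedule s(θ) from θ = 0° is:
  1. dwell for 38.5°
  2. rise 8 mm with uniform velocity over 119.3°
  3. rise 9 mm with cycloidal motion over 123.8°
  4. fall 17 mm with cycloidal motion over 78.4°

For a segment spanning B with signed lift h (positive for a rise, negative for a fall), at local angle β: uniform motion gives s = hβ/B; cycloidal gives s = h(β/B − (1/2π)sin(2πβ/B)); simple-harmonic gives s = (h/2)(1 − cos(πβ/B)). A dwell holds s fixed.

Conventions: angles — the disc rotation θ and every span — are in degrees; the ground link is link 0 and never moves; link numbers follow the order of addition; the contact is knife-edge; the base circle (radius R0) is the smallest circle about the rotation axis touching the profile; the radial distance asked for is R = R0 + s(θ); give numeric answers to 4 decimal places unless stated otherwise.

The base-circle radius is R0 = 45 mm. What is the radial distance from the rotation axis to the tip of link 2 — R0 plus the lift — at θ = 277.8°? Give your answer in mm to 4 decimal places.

seg 1 [0°–38.5°] dwell: s stays 0.0000
seg 2 [38.5°–157.8°] uniform, h=8: full span → s += 8 → s = 8.0000
seg 3 [157.8°–281.6°] cycloidal, h=9: θ=277.8° here. β=120, B=123.8. 9·(0.9693 − sin(2π·0.9693)/(2π)) = 8.9983 → s = 16.9983
R = R0 + s = 45 + 16.9983 = 61.9983

61.9983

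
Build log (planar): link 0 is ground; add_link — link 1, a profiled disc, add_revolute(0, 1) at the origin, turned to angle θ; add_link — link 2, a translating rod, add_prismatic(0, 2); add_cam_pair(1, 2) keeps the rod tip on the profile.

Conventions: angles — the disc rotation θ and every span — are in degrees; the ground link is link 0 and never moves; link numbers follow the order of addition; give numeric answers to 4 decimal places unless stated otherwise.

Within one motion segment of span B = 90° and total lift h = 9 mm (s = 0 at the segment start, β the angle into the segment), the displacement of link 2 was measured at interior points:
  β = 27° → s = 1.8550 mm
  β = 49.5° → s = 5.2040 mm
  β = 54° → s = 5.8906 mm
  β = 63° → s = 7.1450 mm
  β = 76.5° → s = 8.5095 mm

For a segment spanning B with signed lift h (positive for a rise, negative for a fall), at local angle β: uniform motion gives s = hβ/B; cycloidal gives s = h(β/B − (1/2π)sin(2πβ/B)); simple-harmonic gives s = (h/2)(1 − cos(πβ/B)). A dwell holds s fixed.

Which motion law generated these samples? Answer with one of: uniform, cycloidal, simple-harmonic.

candidates at β/B = r: uniform s = h·r (linear in β); cycloidal s = h·(r − sin(2πr)/(2π)); simple-harmonic s = (h/2)(1 − cos(πr))
β=27°: printed 1.8550 | uniform 2.7000, cycloidal 1.3377, simple-harmonic 1.8550
β=49.5°: printed 5.2040 | uniform 4.9500, cycloidal 5.3926, simple-harmonic 5.2040
β=54°: printed 5.8906 | uniform 5.4000, cycloidal 6.2419, simple-harmonic 5.8906
β=63°: printed 7.1450 | uniform 6.3000, cycloidal 7.6623, simple-harmonic 7.1450
β=76.5°: printed 8.5095 | uniform 7.6500, cycloidal 8.8088, simple-harmonic 8.5095
only one law matches every sample → simple-harmonic

simple-harmonic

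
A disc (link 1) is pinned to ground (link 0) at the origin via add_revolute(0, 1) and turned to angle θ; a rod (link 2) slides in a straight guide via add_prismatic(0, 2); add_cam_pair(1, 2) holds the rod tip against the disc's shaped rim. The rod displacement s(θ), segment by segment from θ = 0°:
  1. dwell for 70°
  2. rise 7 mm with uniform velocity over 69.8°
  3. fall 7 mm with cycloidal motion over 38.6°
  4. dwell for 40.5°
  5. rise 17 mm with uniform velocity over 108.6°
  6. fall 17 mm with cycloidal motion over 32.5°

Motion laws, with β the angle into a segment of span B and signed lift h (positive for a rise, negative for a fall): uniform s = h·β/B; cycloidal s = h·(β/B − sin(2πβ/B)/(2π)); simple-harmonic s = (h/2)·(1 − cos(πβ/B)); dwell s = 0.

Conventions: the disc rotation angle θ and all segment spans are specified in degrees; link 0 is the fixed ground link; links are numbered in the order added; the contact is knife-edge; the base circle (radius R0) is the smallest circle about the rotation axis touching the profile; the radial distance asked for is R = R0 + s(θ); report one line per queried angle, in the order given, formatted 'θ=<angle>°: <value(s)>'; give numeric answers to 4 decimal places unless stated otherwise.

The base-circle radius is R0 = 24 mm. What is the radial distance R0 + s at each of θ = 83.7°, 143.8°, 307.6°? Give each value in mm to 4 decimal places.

segment 1 (0° to 70°, dwell): s unchanged at 0.0000
θ = 83.7° falls in segment 2 (70° to 139.8°, uniform, h = 7): β = 83.7 − 70 = 13.7°, B = 69.8°; Δs = 7·13.7/69.8 = 1.3739; s = 0.0000 + 1.3739 = 1.3739
segment 2 (70° to 139.8°, uniform, h = 7) is passed completely: s = 0.0000 + (7) = 7.0000
θ = 143.8° falls in segment 3 (139.8° to 178.4°, cycloidal, h = -7): β = 143.8 − 139.8 = 4°, B = 38.6°; Δs = -7·(0.1036 − sin(2π·0.1036)/(2π)) = -0.0502; s = 7.0000 − 0.0502 = 6.9498
segment 3 (139.8° to 178.4°, cycloidal, h = -7) is passed completely: s = 7.0000 + (-7) = 0.0000
segment 4 (178.4° to 218.9°, dwell): s unchanged at 0.0000
θ = 307.6° falls in segment 5 (218.9° to 327.5°, uniform, h = 17): β = 307.6 − 218.9 = 88.7°, B = 108.6°; Δs = 17·88.7/108.6 = 13.8849; s = 0.0000 + 13.8849 = 13.8849
θ=83.7°: R = R0 + s = 24 + 1.3739 = 25.3739
θ=143.8°: R = R0 + s = 24 + 6.9498 = 30.9498
θ=307.6°: R = R0 + s = 24 + 13.8849 = 37.8849

θ=83.7°: 25.3739
θ=143.8°: 30.9498
θ=307.6°: 37.8849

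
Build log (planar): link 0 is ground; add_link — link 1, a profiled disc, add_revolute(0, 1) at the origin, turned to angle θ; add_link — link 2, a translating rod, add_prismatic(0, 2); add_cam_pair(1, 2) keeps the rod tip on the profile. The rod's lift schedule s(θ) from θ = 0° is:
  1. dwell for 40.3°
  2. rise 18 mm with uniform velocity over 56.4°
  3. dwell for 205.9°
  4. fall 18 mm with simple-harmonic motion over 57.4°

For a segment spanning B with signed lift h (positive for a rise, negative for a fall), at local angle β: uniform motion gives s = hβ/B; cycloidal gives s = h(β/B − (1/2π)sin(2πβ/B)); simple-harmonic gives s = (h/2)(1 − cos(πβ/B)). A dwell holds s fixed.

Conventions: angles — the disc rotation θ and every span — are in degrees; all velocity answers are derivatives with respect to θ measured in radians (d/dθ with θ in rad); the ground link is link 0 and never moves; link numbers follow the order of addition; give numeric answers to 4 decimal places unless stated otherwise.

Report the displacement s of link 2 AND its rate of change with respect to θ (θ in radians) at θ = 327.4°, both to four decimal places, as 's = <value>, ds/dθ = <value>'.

seg 1 [0°–40.3°] dwell: s stays 0.0000
seg 2 [40.3°–96.7°] uniform, h=18: full span → s += 18 → s = 18.0000
seg 3 [96.7°–302.6°] dwell: s stays 18.0000
seg 4 [302.6°–360°] simple-harmonic, h=-18: θ=327.4° here. β=24.8, B=57.4. -18/2·(1 − cos(π·0.4321)) = -7.0935 → s = 10.9065
velocity in seg [302.6°–360°] (simple-harmonic), θ in radians: β = 24.8° = 0.4328 rad, B = 57.4° = 1.0018 rad; ds/dθ = (πh/(2B)) sin(πβ/B) = (π·(-18)/(2·1.0018)) sin(π·0.4321) = -27.582482 mm/rad

s = 10.9065, ds/dθ = -27.5825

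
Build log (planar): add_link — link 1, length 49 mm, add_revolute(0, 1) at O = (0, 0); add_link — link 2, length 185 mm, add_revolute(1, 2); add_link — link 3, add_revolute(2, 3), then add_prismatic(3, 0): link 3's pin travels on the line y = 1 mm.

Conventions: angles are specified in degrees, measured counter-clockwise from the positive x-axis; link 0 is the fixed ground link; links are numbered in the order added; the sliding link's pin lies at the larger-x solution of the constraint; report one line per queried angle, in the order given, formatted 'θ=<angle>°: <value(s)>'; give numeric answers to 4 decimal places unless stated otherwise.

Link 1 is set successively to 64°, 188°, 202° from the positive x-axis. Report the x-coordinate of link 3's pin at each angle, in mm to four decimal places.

geometry: r = 49 mm, L = 185 mm, e = 1 mm
θ=64°: crank pin P = (r cos θ, r sin θ) = (21.480186, 44.040908)
θ=64°: h = r sin θ − e = 44.040908 − 1 = 43.040908
θ=64°: x = r cos θ + √(L² − h²) = 21.480186 + 179.923540 = 201.403726
θ=188°: crank pin P = (r cos θ, r sin θ) = (-48.523135, -6.819482)
θ=188°: h = r sin θ − e = -6.819482 − 1 = -7.819482
θ=188°: x = r cos θ + √(L² − h²) = -48.523135 + 184.834671 = 136.311536
θ=202°: crank pin P = (r cos θ, r sin θ) = (-45.432009, -18.355723)
θ=202°: h = r sin θ − e = -18.355723 − 1 = -19.355723
θ=202°: x = r cos θ + √(L² − h²) = -45.432009 + 183.984662 = 138.552653

θ=64°: 201.4037
θ=188°: 136.3115
θ=202°: 138.5527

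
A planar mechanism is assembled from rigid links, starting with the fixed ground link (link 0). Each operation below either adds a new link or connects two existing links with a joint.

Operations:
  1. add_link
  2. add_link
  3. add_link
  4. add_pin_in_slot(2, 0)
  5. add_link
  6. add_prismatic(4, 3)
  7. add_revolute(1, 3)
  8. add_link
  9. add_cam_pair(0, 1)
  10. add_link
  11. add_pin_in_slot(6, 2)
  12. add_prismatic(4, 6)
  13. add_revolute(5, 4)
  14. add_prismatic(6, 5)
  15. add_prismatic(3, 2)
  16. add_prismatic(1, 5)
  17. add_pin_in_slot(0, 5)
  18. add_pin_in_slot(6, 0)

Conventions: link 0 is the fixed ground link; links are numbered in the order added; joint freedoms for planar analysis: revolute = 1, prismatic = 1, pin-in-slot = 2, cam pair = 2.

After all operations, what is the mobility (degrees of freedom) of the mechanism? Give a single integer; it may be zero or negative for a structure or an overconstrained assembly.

(L,J1,J2)=(1,0,0); link0 fixed
link1: (2,0,0)
link2: (3,0,0)
link3: (4,0,0)
PS 2-0 [J2]: (4,0,1)
link4: (5,0,1)
P 4-3 [J1]: (5,1,1)
R 1-3 [J1]: (5,2,1)
link5: (6,2,1)
C 0-1 [J2]: (6,2,2)
link6: (7,2,2)
PS 6-2 [J2]: (7,2,3)
P 4-6 [J1]: (7,3,3)
R 5-4 [J1]: (7,4,3)
P 6-5 [J1]: (7,5,3)
P 3-2 [J1]: (7,6,3)
P 1-5 [J1]: (7,7,3)
PS 0-5 [J2]: (7,7,4)
PS 6-0 [J2]: (7,7,5)
Grübler: 3·6 − 2·7 − 5 = -1

M = -1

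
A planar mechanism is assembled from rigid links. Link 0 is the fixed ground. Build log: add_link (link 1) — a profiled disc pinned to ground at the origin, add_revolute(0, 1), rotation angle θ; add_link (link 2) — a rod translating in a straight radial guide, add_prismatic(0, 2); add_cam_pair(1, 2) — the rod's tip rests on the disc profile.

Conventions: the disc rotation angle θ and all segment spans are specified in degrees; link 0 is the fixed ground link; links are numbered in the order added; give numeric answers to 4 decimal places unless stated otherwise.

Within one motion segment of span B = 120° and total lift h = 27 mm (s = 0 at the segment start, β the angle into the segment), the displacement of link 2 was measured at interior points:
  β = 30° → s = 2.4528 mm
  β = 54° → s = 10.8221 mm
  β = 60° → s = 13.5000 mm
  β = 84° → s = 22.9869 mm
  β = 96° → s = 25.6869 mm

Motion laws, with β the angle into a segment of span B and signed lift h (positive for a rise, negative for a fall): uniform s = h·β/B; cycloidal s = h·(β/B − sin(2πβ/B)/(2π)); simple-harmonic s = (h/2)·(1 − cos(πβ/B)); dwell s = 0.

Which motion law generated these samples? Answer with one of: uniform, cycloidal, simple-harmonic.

candidates at β/B = r: uniform s = h·r (linear in β); cycloidal s = h·(r − sin(2πr)/(2π)); simple-harmonic s = (h/2)(1 − cos(πr))
β=30°: printed 2.4528 | uniform 6.7500, cycloidal 2.4528, simple-harmonic 3.9541
β=54°: printed 10.8221 | uniform 12.1500, cycloidal 10.8221, simple-harmonic 11.3881
β=60°: printed 13.5000 | uniform 13.5000, cycloidal 13.5000, simple-harmonic 13.5000
β=84°: printed 22.9869 | uniform 18.9000, cycloidal 22.9869, simple-harmonic 21.4351
β=96°: printed 25.6869 | uniform 21.6000, cycloidal 25.6869, simple-harmonic 24.4217
only one law matches every sample → cycloidal

cycloidal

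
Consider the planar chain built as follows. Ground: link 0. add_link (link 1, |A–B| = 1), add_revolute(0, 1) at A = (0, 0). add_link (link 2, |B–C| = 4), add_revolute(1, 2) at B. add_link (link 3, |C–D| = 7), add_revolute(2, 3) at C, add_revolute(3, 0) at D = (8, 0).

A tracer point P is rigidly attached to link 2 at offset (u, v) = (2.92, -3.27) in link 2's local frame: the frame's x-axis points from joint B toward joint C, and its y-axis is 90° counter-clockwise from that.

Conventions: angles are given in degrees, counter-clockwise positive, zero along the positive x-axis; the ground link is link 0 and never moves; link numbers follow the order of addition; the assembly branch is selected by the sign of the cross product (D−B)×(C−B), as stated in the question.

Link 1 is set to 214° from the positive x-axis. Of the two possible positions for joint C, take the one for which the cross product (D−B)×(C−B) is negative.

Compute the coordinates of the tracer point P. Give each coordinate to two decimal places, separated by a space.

A=(0,0), D=(8.00,0)
B = A + 1.00·(cos214°, sin214°) = (-0.8290, -0.5592)
|BD| = 8.8467
circle(B,4.00) ∩ circle(D,7.00): a=2.5583, h=3.0749
  candidates: C₊=(1.5298,2.6713) cross=27.203; C₋=(1.9185,-3.4663) cross=-27.203
  branch - wants cross < 0 → take C=(1.9185,-3.4663) (cross=-27.203)
ex = (C−B)/|BC| = (0.6869,-0.7268); ey = (0.7268,0.6869)
P = B + 2.92·ex + -3.27·ey = (-1.1999,-4.9275)

-1.20 -4.93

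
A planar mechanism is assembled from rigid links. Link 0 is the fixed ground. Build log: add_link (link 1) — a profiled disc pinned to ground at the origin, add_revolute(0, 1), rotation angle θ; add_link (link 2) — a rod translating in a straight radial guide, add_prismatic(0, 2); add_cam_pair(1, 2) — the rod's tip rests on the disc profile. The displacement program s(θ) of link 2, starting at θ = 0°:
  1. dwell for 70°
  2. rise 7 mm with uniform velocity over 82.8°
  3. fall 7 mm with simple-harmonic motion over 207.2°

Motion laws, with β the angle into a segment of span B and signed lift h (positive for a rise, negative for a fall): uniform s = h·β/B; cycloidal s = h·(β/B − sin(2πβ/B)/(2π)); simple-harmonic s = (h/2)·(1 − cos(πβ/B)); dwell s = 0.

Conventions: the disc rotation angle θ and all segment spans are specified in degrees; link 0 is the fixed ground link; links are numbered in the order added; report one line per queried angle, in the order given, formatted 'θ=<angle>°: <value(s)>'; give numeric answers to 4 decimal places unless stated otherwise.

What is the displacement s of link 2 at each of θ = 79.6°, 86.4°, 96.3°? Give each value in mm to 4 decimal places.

seg 1 [0°–70°] dwell: s stays 0.0000
seg 2 [70°–152.8°] uniform, h=7: θ=79.6° here. β=9.6, B=82.8. 7·9.6/82.8 = 0.8116 → s = 0.8116
seg 2 [70°–152.8°] uniform, h=7: θ=86.4° here. β=16.4, B=82.8. 7·16.4/82.8 = 1.3865 → s = 1.3865
seg 2 [70°–152.8°] uniform, h=7: θ=96.3° here. β=26.3, B=82.8. 7·26.3/82.8 = 2.2234 → s = 2.2234

θ=79.6°: 0.8116
θ=86.4°: 1.3865
θ=96.3°: 2.2234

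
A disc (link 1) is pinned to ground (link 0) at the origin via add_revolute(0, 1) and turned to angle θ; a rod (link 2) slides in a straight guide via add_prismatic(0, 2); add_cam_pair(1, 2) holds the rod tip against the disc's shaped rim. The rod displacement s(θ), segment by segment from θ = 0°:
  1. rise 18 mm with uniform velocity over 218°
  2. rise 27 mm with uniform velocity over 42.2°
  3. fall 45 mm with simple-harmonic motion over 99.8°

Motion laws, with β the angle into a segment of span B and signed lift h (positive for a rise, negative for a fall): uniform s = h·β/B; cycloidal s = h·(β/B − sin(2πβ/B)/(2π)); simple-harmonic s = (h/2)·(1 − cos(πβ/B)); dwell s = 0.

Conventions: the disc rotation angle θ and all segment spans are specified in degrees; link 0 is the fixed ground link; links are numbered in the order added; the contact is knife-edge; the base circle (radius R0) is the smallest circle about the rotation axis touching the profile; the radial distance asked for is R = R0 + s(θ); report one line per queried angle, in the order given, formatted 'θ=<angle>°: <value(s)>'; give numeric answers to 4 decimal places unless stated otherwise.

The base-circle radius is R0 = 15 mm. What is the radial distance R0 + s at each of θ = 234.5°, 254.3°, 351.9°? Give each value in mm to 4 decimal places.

segment 1 (0° to 218°, uniform, h = 18) is passed completely: s = 0.0000 + (18) = 18.0000
θ = 234.5° falls in segment 2 (218° to 260.2°, uniform, h = 27): β = 234.5 − 218 = 16.5°, B = 42.2°; Δs = 27·16.5/42.2 = 10.5569; s = 18.0000 + 10.5569 = 28.5569
θ = 254.3° falls in segment 2 (218° to 260.2°, uniform, h = 27): β = 254.3 − 218 = 36.3°, B = 42.2°; Δs = 27·36.3/42.2 = 23.2251; s = 18.0000 + 23.2251 = 41.2251
segment 2 (218° to 260.2°, uniform, h = 27) is passed completely: s = 18.0000 + (27) = 45.0000
θ = 351.9° falls in segment 3 (260.2° to 360°, simple-harmonic, h = -45): β = 351.9 − 260.2 = 91.7°, B = 99.8°; Δs = -45/2·(1 − cos(π·0.9188)) = -44.2725; s = 45.0000 − 44.2725 = 0.7275
θ=234.5°: R = R0 + s = 15 + 28.5569 = 43.5569
θ=254.3°: R = R0 + s = 15 + 41.2251 = 56.2251
θ=351.9°: R = R0 + s = 15 + 0.7275 = 15.7275

θ=234.5°: 43.5569
θ=254.3°: 56.2251
θ=351.9°: 15.7275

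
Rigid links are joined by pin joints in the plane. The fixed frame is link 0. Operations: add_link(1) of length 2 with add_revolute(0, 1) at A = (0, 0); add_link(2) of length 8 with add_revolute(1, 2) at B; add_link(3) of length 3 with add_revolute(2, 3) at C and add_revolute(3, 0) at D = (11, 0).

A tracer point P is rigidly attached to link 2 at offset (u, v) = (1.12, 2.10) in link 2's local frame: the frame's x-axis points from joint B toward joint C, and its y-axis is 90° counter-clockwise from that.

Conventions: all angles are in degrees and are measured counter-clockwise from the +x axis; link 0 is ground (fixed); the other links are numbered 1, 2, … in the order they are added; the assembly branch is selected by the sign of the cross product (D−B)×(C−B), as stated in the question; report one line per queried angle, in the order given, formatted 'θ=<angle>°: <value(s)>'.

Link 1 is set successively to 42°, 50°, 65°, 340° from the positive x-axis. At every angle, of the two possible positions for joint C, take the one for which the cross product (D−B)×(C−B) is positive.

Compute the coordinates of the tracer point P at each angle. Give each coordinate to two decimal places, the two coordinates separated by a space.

A=(0,0), D=(11.00,0)
θ=42°: B = A + 2.00·(cos42°, sin42°) = (1.4863, 1.3383)
θ=42°: |BD| = 9.6074
θ=42°: circle(B,8.00) ∩ circle(D,3.00): a=7.6661, h=2.2872
θ=42°:   candidates: C₊=(9.3962,2.5353) cross=21.974; C₋=(8.7590,-1.9945) cross=-21.974
θ=42°:   branch + wants cross > 0 → take C=(9.3962,2.5353) (cross=21.974)
θ=42°: ex = (C−B)/|BC| = (0.9887,0.1496); ey = (-0.1496,0.9887)
θ=42°: P = B + 1.12·ex + 2.10·ey = (2.2794,3.5822)
θ=50°: B = A + 2.00·(cos50°, sin50°) = (1.2856, 1.5321)
θ=50°: |BD| = 9.8345
θ=50°: circle(B,8.00) ∩ circle(D,3.00): a=7.7135, h=2.1217
θ=50°:   candidates: C₊=(9.2355,2.4262) cross=20.866; C₋=(8.5744,-1.7653) cross=-20.866
θ=50°:   branch + wants cross > 0 → take C=(9.2355,2.4262) (cross=20.866)
θ=50°: ex = (C−B)/|BC| = (0.9937,0.1118); ey = (-0.1118,0.9937)
θ=50°: P = B + 1.12·ex + 2.10·ey = (2.1639,3.7441)
θ=65°: B = A + 2.00·(cos65°, sin65°) = (0.8452, 1.8126)
θ=65°: |BD| = 10.3153
θ=65°: circle(B,8.00) ∩ circle(D,3.00): a=7.8236, h=1.6708
θ=65°:   candidates: C₊=(8.8407,2.0826) cross=17.235; C₋=(8.2535,-1.2069) cross=-17.235
θ=65°:   branch + wants cross > 0 → take C=(8.8407,2.0826) (cross=17.235)
θ=65°: ex = (C−B)/|BC| = (0.9994,0.0338); ey = (-0.0338,0.9994)
θ=65°: P = B + 1.12·ex + 2.10·ey = (1.8937,3.9492)
θ=340°: B = A + 2.00·(cos340°, sin340°) = (1.8794, -0.6840)
θ=340°: |BD| = 9.1462
θ=340°: circle(B,8.00) ∩ circle(D,3.00): a=7.5798, h=2.5586
θ=340°:   candidates: C₊=(9.2466,2.4343) cross=23.401; C₋=(9.6293,-2.6686) cross=-23.401
θ=340°:   branch + wants cross > 0 → take C=(9.2466,2.4343) (cross=23.401)
θ=340°: ex = (C−B)/|BC| = (0.9209,0.3898); ey = (-0.3898,0.9209)
θ=340°: P = B + 1.12·ex + 2.10·ey = (2.0922,1.6864)

θ=42°: 2.28 3.58
θ=50°: 2.16 3.74
θ=65°: 1.89 3.95
θ=340°: 2.09 1.69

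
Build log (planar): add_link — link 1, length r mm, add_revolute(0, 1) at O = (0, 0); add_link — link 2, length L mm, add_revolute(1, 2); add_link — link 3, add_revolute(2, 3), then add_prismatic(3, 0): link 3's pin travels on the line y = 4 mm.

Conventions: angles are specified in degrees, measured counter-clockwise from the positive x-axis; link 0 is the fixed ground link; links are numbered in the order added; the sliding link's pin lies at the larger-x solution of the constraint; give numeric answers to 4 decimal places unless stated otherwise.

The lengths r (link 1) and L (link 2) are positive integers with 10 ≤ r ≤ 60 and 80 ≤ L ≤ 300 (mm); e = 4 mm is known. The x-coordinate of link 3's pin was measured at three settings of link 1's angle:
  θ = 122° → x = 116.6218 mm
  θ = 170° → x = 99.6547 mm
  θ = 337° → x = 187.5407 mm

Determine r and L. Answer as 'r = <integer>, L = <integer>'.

constraint per measurement: (x − r cos θ)² + (r sin θ − e)² = L²
subtracting the θ₁ and θ₂ equations cancels the r² and L² terms:
r = (x₁² − x₂²) / (2[(x₁cos θ₁ + e sin θ₁) − (x₂cos θ₂ + e sin θ₂)]) = 46.9999 → r = 47
L² = (x₁ − r cos θ₁)² + (r sin θ₁ − e)² = 21315.9912 → L = 146.0000 → L = 146
check at θ₃=337°: x = 187.5407 (printed 187.5407) ✓

r = 47, L = 146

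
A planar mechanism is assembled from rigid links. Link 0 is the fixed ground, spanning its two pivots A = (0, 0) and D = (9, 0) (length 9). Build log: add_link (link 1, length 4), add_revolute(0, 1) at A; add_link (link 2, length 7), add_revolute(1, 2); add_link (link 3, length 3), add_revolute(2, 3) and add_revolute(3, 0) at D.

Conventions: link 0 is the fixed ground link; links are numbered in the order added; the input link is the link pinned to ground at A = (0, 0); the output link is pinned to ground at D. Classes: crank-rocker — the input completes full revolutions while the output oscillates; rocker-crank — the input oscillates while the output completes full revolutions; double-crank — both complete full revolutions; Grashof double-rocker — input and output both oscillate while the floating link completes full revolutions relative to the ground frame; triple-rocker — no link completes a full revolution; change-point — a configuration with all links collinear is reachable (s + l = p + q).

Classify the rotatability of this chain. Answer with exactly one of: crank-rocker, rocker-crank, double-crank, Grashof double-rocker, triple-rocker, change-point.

lengths: ground=9, input=4, coupler=7, output=3
sorted: s=3 (shortest), l=9 (longest), p+q=11
s + l = 12 vs p + q = 11
s + l > p + q → non-Grashof → no link fully rotates → triple-rocker

triple-rocker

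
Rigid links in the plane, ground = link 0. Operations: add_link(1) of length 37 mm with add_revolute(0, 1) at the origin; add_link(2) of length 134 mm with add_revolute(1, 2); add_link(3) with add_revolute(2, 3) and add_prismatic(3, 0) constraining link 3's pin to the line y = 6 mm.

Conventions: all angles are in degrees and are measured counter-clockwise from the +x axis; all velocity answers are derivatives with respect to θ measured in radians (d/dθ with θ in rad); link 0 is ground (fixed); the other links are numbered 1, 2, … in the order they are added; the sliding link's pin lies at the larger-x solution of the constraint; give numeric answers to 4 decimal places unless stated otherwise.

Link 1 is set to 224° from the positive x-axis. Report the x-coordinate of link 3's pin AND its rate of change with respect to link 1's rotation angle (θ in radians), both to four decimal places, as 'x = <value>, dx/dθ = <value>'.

geometry: r = 37 mm, L = 134 mm, e = 6 mm
crank pin P = (r cos θ, r sin θ) = (-26.615573, -25.702360)
h = r sin θ − e = -25.702360 − 6 = -31.702360
x = r cos θ + √(L² − h²) = -26.615573 + 130.195854 = 103.580281
dx/dθ = −r sin θ − h·r cos θ/√(L² − h²) (θ in radians; h = -31.702360) = 19.221535

x = 103.5803, dx/dθ = 19.2215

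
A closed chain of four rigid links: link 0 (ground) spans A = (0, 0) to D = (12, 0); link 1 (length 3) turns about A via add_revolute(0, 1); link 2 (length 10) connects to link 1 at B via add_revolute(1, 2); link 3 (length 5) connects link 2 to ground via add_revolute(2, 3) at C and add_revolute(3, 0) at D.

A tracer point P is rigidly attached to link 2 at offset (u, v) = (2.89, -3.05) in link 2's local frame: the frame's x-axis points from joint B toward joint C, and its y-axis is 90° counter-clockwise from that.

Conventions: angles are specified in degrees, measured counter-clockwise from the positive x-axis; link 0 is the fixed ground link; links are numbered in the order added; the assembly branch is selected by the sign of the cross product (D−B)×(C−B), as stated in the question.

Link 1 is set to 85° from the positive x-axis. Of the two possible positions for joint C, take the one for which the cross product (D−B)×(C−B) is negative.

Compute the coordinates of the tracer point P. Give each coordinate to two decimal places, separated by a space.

A=(0,0), D=(12.00,0)
B = A + 3.00·(cos85°, sin85°) = (0.2615, 2.9886)
|BD| = 12.1130
circle(B,10.00) ∩ circle(D,5.00): a=9.1523, h=4.0292
  candidates: C₊=(10.1250,4.6351) cross=48.806; C₋=(8.1368,-3.1742) cross=-48.806
  branch - wants cross < 0 → take C=(8.1368,-3.1742) (cross=-48.806)
ex = (C−B)/|BC| = (0.7875,-0.6163); ey = (0.6163,0.7875)
P = B + 2.89·ex + -3.05·ey = (0.6578,-1.1944)

0.66 -1.19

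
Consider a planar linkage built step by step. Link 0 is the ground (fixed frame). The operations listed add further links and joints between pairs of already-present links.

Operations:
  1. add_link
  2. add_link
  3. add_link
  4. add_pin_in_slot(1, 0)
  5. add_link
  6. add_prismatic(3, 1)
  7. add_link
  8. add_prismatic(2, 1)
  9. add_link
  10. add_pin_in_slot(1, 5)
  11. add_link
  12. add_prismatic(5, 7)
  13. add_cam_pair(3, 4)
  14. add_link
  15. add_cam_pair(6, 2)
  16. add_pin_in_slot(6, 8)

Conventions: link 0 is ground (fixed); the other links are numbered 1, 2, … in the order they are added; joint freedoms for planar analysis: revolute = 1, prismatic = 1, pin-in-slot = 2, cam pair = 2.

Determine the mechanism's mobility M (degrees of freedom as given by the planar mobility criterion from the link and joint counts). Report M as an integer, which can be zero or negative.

(L,J1,J2)=(1,0,0); link0 fixed
link1: (2,0,0)
link2: (3,0,0)
link3: (4,0,0)
PS 1-0 [J2]: (4,0,1)
link4: (5,0,1)
P 3-1 [J1]: (5,1,1)
link5: (6,1,1)
P 2-1 [J1]: (6,2,1)
link6: (7,2,1)
PS 1-5 [J2]: (7,2,2)
link7: (8,2,2)
P 5-7 [J1]: (8,3,2)
C 3-4 [J2]: (8,3,3)
link8: (9,3,3)
C 6-2 [J2]: (9,3,4)
PS 6-8 [J2]: (9,3,5)
Grübler: 3·8 − 2·3 − 5 = 13

M = 13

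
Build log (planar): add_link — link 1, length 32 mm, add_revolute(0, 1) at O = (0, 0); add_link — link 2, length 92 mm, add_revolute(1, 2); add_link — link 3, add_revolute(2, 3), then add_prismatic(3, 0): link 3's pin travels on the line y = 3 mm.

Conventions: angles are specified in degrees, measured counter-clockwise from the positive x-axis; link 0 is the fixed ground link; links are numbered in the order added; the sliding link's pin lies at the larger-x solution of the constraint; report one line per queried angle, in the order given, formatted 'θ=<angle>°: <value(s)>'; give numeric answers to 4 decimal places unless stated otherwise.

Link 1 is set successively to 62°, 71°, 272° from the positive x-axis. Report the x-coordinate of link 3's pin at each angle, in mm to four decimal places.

geometry: r = 32 mm, L = 92 mm, e = 3 mm
θ=62°: crank pin P = (r cos θ, r sin θ) = (15.023090, 28.254323)
θ=62°: h = r sin θ − e = 28.254323 − 3 = 25.254323
θ=62°: x = r cos θ + √(L² − h²) = 15.023090 + 88.465921 = 103.489011
θ=71°: crank pin P = (r cos θ, r sin θ) = (10.418181, 30.256594)
θ=71°: h = r sin θ − e = 30.256594 − 3 = 27.256594
θ=71°: x = r cos θ + √(L² − h²) = 10.418181 + 87.869665 = 98.287846
θ=272°: crank pin P = (r cos θ, r sin θ) = (1.116784, -31.980506)
θ=272°: h = r sin θ − e = -31.980506 − 3 = -34.980506
θ=272°: x = r cos θ + √(L² − h²) = 1.116784 + 85.090329 = 86.207113

θ=62°: 103.4890
θ=71°: 98.2878
θ=272°: 86.2071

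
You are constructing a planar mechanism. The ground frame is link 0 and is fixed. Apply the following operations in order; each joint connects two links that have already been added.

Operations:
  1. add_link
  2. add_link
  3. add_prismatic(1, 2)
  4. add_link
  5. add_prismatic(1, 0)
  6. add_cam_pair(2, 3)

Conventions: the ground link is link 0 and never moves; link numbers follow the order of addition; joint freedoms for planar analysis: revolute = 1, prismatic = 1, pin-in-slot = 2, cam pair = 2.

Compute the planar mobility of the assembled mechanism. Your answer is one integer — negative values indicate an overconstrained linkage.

L=1 J1=0 J2=0
add link → L=2 J1=0 J2=0
add link → L=3 J1=0 J2=0
P@1,2 dof=1 J1 → L=3 J1=1 J2=0
add link → L=4 J1=1 J2=0
P@1,0 dof=1 J1 → L=4 J1=2 J2=0
C@2,3 dof=2 J2 → L=4 J1=2 J2=1
M=3(L−1)−2J1−J2=3·3−2·2−1=4

M = 4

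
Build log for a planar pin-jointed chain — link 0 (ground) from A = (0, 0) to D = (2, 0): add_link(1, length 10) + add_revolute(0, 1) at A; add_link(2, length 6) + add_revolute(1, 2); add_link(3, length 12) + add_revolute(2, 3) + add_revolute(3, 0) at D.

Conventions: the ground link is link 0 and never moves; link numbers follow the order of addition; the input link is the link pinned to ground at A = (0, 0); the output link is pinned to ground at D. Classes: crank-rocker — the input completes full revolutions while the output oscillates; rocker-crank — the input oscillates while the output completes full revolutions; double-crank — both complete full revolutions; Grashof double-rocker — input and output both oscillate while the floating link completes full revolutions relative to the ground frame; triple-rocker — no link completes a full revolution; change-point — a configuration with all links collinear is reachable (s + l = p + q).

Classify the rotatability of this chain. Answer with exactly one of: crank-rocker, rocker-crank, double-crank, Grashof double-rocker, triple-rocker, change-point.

lengths: ground=2, input=10, coupler=6, output=12
sorted: s=2 (shortest), l=12 (longest), p+q=16
s + l = 14 vs p + q = 16
s + l < p + q (Grashof) with shortest = ground link → double-crank

double-crank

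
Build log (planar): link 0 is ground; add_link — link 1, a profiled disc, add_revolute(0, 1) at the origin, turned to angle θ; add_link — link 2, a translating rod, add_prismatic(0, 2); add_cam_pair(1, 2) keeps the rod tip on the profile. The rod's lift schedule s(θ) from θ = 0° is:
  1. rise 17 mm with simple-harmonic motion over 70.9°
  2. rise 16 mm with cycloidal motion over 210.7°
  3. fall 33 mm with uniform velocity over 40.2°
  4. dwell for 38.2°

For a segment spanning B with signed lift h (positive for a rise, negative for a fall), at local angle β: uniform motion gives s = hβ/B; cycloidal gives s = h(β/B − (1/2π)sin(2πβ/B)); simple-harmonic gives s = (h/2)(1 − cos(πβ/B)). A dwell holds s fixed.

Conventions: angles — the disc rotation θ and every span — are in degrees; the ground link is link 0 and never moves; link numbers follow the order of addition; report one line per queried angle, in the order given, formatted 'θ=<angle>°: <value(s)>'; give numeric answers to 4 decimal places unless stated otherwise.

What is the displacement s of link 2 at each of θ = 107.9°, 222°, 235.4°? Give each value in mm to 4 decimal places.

seg 1 [0°–70.9°] simple-harmonic, h=17: full span → s += 17 → s = 17.0000
seg 2 [70.9°–281.6°] cycloidal, h=16: θ=107.9° here. β=37, B=210.7. 16·(0.1756 − sin(2π·0.1756)/(2π)) = 0.5364 → s = 17.5364
seg 2 [70.9°–281.6°] cycloidal, h=16: θ=222° here. β=151.1, B=210.7. 16·(0.7171 − sin(2π·0.7171)/(2π)) = 13.9665 → s = 30.9665
seg 2 [70.9°–281.6°] cycloidal, h=16: θ=235.4° here. β=164.5, B=210.7. 16·(0.7807 − sin(2π·0.7807)/(2π)) = 14.9909 → s = 31.9909

θ=107.9°: 17.5364
θ=222°: 30.9665
θ=235.4°: 31.9909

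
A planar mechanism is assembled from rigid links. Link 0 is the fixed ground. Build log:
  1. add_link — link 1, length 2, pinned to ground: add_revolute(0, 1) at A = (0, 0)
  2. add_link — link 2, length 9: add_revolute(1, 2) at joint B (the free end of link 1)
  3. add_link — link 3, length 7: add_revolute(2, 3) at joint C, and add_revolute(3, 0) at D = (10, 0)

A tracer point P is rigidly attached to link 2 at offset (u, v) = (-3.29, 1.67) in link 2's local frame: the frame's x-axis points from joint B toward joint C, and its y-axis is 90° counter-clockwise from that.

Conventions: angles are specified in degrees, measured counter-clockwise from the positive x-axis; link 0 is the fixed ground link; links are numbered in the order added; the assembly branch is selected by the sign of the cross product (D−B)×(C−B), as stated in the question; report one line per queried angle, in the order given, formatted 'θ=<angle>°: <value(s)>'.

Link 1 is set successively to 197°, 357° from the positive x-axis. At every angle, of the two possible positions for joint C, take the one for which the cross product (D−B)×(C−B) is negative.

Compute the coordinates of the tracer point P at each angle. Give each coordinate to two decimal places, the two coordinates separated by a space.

A=(0,0), D=(10.00,0)
θ=197°: B = A + 2.00·(cos197°, sin197°) = (-1.9126, -0.5847)
θ=197°: |BD| = 11.9270
θ=197°: circle(B,9.00) ∩ circle(D,7.00): a=7.3050, h=5.2571
θ=197°:   candidates: C₊=(5.1258,5.0242) cross=62.701; C₋=(5.6413,-5.4774) cross=-62.701
θ=197°:   branch - wants cross < 0 → take C=(5.6413,-5.4774) (cross=-62.701)
θ=197°: ex = (C−B)/|BC| = (0.8393,-0.5436); ey = (0.5436,0.8393)
θ=197°: P = B + -3.29·ex + 1.67·ey = (-3.7661,2.6055)
θ=357°: B = A + 2.00·(cos357°, sin357°) = (1.9973, -0.1047)
θ=357°: |BD| = 8.0034
θ=357°: circle(B,9.00) ∩ circle(D,7.00): a=6.0009, h=6.7074
θ=357°:   candidates: C₊=(7.9099,6.6807) cross=53.682; C₋=(8.0853,-6.7331) cross=-53.682
θ=357°:   branch - wants cross < 0 → take C=(8.0853,-6.7331) (cross=-53.682)
θ=357°: ex = (C−B)/|BC| = (0.6765,-0.7365); ey = (0.7365,0.6765)
θ=357°: P = B + -3.29·ex + 1.67·ey = (1.0017,3.4480)

θ=197°: -3.77 2.61
θ=357°: 1.00 3.45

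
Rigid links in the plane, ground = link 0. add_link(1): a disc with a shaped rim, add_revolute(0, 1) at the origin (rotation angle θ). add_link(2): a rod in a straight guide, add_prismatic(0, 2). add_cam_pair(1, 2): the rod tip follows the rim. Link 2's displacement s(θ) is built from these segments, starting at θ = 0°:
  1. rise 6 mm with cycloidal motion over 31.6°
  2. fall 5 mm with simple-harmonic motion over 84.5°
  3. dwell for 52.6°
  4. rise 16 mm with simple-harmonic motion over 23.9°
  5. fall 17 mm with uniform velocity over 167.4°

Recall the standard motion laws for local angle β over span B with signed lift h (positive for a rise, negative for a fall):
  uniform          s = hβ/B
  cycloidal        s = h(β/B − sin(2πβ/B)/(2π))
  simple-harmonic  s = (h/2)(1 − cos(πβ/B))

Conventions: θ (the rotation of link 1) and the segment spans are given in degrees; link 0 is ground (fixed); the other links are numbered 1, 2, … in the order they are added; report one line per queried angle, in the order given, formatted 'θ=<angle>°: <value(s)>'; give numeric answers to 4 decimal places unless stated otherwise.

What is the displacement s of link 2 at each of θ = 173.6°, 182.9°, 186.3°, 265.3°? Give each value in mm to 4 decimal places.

segment 1 (0° to 31.6°, cycloidal, h = 6) is passed completely: s = 0.0000 + (6) = 6.0000
segment 2 (31.6° to 116.1°, simple-harmonic, h = -5) is passed completely: s = 6.0000 + (-5) = 1.0000
segment 3 (116.1° to 168.7°, dwell): s unchanged at 1.0000
θ = 173.6° falls in segment 4 (168.7° to 192.6°, simple-harmonic, h = 16): β = 173.6 − 168.7 = 4.9°, B = 23.9°; Δs = 16/2·(1 − cos(π·0.2050)) = 1.6028; s = 1.0000 + 1.6028 = 2.6028
θ = 182.9° falls in segment 4 (168.7° to 192.6°, simple-harmonic, h = 16): β = 182.9 − 168.7 = 14.2°, B = 23.9°; Δs = 16/2·(1 − cos(π·0.5941)) = 10.3317; s = 1.0000 + 10.3317 = 11.3317
θ = 186.3° falls in segment 4 (168.7° to 192.6°, simple-harmonic, h = 16): β = 186.3 − 168.7 = 17.6°, B = 23.9°; Δs = 16/2·(1 − cos(π·0.7364)) = 13.4101; s = 1.0000 + 13.4101 = 14.4101
segment 4 (168.7° to 192.6°, simple-harmonic, h = 16) is passed completely: s = 1.0000 + (16) = 17.0000
θ = 265.3° falls in segment 5 (192.6° to 360°, uniform, h = -17): β = 265.3 − 192.6 = 72.7°, B = 167.4°; Δs = -17·72.7/167.4 = -7.3829; s = 17.0000 − 7.3829 = 9.6171

θ=173.6°: 2.6028
θ=182.9°: 11.3317
θ=186.3°: 14.4101
θ=265.3°: 9.6171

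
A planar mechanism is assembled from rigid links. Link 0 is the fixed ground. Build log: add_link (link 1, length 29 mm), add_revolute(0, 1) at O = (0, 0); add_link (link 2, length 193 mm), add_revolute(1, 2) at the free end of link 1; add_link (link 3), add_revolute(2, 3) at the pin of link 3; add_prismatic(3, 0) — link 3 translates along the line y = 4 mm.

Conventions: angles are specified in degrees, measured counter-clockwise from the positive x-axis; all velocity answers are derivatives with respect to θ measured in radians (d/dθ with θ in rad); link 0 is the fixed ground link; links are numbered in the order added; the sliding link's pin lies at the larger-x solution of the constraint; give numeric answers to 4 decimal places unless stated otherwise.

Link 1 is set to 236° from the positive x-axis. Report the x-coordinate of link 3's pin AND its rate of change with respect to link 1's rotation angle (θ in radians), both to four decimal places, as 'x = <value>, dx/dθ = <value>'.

geometry: r = 29 mm, L = 193 mm, e = 4 mm
crank pin P = (r cos θ, r sin θ) = (-16.216594, -24.042090)
h = r sin θ − e = -24.042090 − 4 = -28.042090
x = r cos θ + √(L² − h²) = -16.216594 + 190.951934 = 174.735340
dx/dθ = −r sin θ − h·r cos θ/√(L² − h²) (θ in radians; h = -28.042090) = 21.660615

x = 174.7353, dx/dθ = 21.6606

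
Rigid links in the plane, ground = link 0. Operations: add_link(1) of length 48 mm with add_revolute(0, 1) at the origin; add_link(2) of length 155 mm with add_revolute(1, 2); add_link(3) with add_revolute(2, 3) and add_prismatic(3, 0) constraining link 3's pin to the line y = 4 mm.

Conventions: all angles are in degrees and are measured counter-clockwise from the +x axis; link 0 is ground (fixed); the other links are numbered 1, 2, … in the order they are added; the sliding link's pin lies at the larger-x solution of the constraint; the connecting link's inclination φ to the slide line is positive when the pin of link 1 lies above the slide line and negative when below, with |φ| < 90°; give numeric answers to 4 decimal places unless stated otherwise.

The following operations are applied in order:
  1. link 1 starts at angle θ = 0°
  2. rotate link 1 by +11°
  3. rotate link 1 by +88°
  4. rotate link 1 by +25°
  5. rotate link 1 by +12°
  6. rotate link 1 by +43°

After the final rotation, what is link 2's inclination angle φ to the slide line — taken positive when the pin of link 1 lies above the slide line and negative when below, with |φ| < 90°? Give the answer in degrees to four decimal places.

geometry: r = 48 mm, L = 155 mm, e = 4 mm; θ starts at 0°
rotate link 1 by +11°: θ ← 0° +11° = 11°
rotate link 1 by +88°: θ ← 11° +88° = 99°
rotate link 1 by +25°: θ ← 99° +25° = 124°
rotate link 1 by +12°: θ ← 124° +12° = 136°
rotate link 1 by +43°: θ ← 136° +43° = 179°
h = r sin θ − e = 0.837716 − 4 = -3.162284
sin φ = h / L = -3.162284 / 155 = -0.02040184
φ = arcsin(-0.02040184) = -1.169020°

-1.1690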